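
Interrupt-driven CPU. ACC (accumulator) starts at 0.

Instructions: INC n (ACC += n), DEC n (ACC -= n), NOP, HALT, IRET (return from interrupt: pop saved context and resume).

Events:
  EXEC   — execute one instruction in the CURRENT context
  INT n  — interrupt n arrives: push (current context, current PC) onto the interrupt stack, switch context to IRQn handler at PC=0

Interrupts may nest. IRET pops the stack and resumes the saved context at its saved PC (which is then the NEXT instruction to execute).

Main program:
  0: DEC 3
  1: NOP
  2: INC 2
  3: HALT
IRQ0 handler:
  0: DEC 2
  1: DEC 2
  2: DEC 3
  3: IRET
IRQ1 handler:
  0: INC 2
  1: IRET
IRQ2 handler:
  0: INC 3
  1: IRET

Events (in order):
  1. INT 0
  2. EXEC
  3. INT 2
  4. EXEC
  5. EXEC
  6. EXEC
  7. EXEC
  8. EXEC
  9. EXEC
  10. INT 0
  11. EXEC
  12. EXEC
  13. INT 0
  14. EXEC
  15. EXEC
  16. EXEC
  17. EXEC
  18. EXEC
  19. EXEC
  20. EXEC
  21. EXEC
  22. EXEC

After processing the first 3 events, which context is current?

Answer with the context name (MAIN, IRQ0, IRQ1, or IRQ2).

Answer: IRQ2

Derivation:
Event 1 (INT 0): INT 0 arrives: push (MAIN, PC=0), enter IRQ0 at PC=0 (depth now 1)
Event 2 (EXEC): [IRQ0] PC=0: DEC 2 -> ACC=-2
Event 3 (INT 2): INT 2 arrives: push (IRQ0, PC=1), enter IRQ2 at PC=0 (depth now 2)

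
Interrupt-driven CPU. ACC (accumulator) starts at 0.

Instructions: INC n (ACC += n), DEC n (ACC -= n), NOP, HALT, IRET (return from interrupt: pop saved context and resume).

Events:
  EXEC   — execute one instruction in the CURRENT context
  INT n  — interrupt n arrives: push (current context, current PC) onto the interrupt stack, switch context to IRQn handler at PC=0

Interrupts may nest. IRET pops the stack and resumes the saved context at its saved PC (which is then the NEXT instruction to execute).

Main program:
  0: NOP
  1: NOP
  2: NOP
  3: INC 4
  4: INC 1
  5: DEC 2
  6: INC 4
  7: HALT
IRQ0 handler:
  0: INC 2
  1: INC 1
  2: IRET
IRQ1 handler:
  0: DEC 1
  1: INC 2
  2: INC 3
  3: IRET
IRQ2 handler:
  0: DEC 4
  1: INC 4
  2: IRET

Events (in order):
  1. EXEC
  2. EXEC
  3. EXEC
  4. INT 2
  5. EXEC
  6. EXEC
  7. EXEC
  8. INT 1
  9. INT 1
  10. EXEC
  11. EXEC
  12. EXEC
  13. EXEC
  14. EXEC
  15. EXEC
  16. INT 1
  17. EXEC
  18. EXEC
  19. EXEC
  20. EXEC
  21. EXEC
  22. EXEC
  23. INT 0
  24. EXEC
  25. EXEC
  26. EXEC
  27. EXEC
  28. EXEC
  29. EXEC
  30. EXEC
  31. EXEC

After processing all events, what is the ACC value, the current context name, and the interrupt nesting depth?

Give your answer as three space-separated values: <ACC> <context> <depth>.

Answer: 22 MAIN 0

Derivation:
Event 1 (EXEC): [MAIN] PC=0: NOP
Event 2 (EXEC): [MAIN] PC=1: NOP
Event 3 (EXEC): [MAIN] PC=2: NOP
Event 4 (INT 2): INT 2 arrives: push (MAIN, PC=3), enter IRQ2 at PC=0 (depth now 1)
Event 5 (EXEC): [IRQ2] PC=0: DEC 4 -> ACC=-4
Event 6 (EXEC): [IRQ2] PC=1: INC 4 -> ACC=0
Event 7 (EXEC): [IRQ2] PC=2: IRET -> resume MAIN at PC=3 (depth now 0)
Event 8 (INT 1): INT 1 arrives: push (MAIN, PC=3), enter IRQ1 at PC=0 (depth now 1)
Event 9 (INT 1): INT 1 arrives: push (IRQ1, PC=0), enter IRQ1 at PC=0 (depth now 2)
Event 10 (EXEC): [IRQ1] PC=0: DEC 1 -> ACC=-1
Event 11 (EXEC): [IRQ1] PC=1: INC 2 -> ACC=1
Event 12 (EXEC): [IRQ1] PC=2: INC 3 -> ACC=4
Event 13 (EXEC): [IRQ1] PC=3: IRET -> resume IRQ1 at PC=0 (depth now 1)
Event 14 (EXEC): [IRQ1] PC=0: DEC 1 -> ACC=3
Event 15 (EXEC): [IRQ1] PC=1: INC 2 -> ACC=5
Event 16 (INT 1): INT 1 arrives: push (IRQ1, PC=2), enter IRQ1 at PC=0 (depth now 2)
Event 17 (EXEC): [IRQ1] PC=0: DEC 1 -> ACC=4
Event 18 (EXEC): [IRQ1] PC=1: INC 2 -> ACC=6
Event 19 (EXEC): [IRQ1] PC=2: INC 3 -> ACC=9
Event 20 (EXEC): [IRQ1] PC=3: IRET -> resume IRQ1 at PC=2 (depth now 1)
Event 21 (EXEC): [IRQ1] PC=2: INC 3 -> ACC=12
Event 22 (EXEC): [IRQ1] PC=3: IRET -> resume MAIN at PC=3 (depth now 0)
Event 23 (INT 0): INT 0 arrives: push (MAIN, PC=3), enter IRQ0 at PC=0 (depth now 1)
Event 24 (EXEC): [IRQ0] PC=0: INC 2 -> ACC=14
Event 25 (EXEC): [IRQ0] PC=1: INC 1 -> ACC=15
Event 26 (EXEC): [IRQ0] PC=2: IRET -> resume MAIN at PC=3 (depth now 0)
Event 27 (EXEC): [MAIN] PC=3: INC 4 -> ACC=19
Event 28 (EXEC): [MAIN] PC=4: INC 1 -> ACC=20
Event 29 (EXEC): [MAIN] PC=5: DEC 2 -> ACC=18
Event 30 (EXEC): [MAIN] PC=6: INC 4 -> ACC=22
Event 31 (EXEC): [MAIN] PC=7: HALT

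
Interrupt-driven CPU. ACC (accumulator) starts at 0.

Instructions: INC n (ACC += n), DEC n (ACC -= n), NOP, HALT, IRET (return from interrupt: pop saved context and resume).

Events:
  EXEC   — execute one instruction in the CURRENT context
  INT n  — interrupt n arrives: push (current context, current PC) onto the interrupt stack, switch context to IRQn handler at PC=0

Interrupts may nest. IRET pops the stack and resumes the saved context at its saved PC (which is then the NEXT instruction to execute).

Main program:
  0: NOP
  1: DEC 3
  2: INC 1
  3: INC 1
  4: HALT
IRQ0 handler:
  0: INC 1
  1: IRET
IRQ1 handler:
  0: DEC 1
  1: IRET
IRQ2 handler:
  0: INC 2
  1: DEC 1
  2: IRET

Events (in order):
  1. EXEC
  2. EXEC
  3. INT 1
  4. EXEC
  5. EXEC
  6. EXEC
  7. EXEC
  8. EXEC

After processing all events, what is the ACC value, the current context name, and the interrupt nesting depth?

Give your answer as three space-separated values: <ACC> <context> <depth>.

Event 1 (EXEC): [MAIN] PC=0: NOP
Event 2 (EXEC): [MAIN] PC=1: DEC 3 -> ACC=-3
Event 3 (INT 1): INT 1 arrives: push (MAIN, PC=2), enter IRQ1 at PC=0 (depth now 1)
Event 4 (EXEC): [IRQ1] PC=0: DEC 1 -> ACC=-4
Event 5 (EXEC): [IRQ1] PC=1: IRET -> resume MAIN at PC=2 (depth now 0)
Event 6 (EXEC): [MAIN] PC=2: INC 1 -> ACC=-3
Event 7 (EXEC): [MAIN] PC=3: INC 1 -> ACC=-2
Event 8 (EXEC): [MAIN] PC=4: HALT

Answer: -2 MAIN 0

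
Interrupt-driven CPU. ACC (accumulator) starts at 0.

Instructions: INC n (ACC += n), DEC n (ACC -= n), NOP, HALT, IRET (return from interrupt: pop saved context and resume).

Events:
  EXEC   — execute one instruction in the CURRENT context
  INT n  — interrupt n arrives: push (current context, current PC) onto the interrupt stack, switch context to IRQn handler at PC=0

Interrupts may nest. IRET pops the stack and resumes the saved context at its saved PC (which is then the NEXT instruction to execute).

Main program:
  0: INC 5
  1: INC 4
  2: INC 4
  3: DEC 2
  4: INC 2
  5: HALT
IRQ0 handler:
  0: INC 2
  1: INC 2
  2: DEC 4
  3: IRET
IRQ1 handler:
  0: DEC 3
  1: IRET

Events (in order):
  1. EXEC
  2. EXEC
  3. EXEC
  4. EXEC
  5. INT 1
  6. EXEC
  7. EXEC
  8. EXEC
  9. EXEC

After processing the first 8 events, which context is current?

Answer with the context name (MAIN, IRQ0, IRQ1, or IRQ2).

Answer: MAIN

Derivation:
Event 1 (EXEC): [MAIN] PC=0: INC 5 -> ACC=5
Event 2 (EXEC): [MAIN] PC=1: INC 4 -> ACC=9
Event 3 (EXEC): [MAIN] PC=2: INC 4 -> ACC=13
Event 4 (EXEC): [MAIN] PC=3: DEC 2 -> ACC=11
Event 5 (INT 1): INT 1 arrives: push (MAIN, PC=4), enter IRQ1 at PC=0 (depth now 1)
Event 6 (EXEC): [IRQ1] PC=0: DEC 3 -> ACC=8
Event 7 (EXEC): [IRQ1] PC=1: IRET -> resume MAIN at PC=4 (depth now 0)
Event 8 (EXEC): [MAIN] PC=4: INC 2 -> ACC=10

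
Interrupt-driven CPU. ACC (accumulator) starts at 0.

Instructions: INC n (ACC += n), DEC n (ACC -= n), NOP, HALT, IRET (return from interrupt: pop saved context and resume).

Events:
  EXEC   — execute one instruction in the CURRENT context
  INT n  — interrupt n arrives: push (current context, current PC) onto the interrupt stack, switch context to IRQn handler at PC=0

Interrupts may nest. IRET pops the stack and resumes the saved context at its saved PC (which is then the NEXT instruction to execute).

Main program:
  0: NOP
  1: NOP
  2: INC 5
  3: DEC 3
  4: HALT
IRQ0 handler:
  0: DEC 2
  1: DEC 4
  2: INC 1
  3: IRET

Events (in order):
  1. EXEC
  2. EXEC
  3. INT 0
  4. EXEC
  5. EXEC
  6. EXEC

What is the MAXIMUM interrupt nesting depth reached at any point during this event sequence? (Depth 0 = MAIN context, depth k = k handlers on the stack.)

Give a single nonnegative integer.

Answer: 1

Derivation:
Event 1 (EXEC): [MAIN] PC=0: NOP [depth=0]
Event 2 (EXEC): [MAIN] PC=1: NOP [depth=0]
Event 3 (INT 0): INT 0 arrives: push (MAIN, PC=2), enter IRQ0 at PC=0 (depth now 1) [depth=1]
Event 4 (EXEC): [IRQ0] PC=0: DEC 2 -> ACC=-2 [depth=1]
Event 5 (EXEC): [IRQ0] PC=1: DEC 4 -> ACC=-6 [depth=1]
Event 6 (EXEC): [IRQ0] PC=2: INC 1 -> ACC=-5 [depth=1]
Max depth observed: 1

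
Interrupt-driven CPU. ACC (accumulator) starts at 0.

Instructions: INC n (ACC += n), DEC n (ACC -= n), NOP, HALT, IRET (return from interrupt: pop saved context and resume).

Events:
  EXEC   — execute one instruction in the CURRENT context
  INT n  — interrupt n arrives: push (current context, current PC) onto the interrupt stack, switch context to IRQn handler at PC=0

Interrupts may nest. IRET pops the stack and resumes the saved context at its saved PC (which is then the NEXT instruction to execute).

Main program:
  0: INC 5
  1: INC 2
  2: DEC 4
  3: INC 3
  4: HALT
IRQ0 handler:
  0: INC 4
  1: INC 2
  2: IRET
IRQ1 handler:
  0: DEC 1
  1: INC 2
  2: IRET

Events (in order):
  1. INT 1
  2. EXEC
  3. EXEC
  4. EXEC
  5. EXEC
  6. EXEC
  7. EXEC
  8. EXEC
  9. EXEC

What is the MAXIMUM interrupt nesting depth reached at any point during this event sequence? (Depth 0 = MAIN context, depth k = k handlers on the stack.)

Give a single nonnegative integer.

Answer: 1

Derivation:
Event 1 (INT 1): INT 1 arrives: push (MAIN, PC=0), enter IRQ1 at PC=0 (depth now 1) [depth=1]
Event 2 (EXEC): [IRQ1] PC=0: DEC 1 -> ACC=-1 [depth=1]
Event 3 (EXEC): [IRQ1] PC=1: INC 2 -> ACC=1 [depth=1]
Event 4 (EXEC): [IRQ1] PC=2: IRET -> resume MAIN at PC=0 (depth now 0) [depth=0]
Event 5 (EXEC): [MAIN] PC=0: INC 5 -> ACC=6 [depth=0]
Event 6 (EXEC): [MAIN] PC=1: INC 2 -> ACC=8 [depth=0]
Event 7 (EXEC): [MAIN] PC=2: DEC 4 -> ACC=4 [depth=0]
Event 8 (EXEC): [MAIN] PC=3: INC 3 -> ACC=7 [depth=0]
Event 9 (EXEC): [MAIN] PC=4: HALT [depth=0]
Max depth observed: 1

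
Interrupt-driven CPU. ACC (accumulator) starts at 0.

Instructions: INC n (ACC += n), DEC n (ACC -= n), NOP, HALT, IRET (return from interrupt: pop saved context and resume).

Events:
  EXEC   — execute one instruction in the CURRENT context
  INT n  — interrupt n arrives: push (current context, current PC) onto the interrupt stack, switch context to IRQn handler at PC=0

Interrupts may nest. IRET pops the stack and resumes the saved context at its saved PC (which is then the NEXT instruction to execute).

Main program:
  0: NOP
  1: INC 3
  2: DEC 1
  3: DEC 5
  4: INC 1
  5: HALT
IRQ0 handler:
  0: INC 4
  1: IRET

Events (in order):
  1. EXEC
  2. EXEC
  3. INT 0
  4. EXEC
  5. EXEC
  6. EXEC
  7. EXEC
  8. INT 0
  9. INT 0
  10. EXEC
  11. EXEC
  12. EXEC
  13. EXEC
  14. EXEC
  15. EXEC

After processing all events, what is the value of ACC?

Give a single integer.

Answer: 10

Derivation:
Event 1 (EXEC): [MAIN] PC=0: NOP
Event 2 (EXEC): [MAIN] PC=1: INC 3 -> ACC=3
Event 3 (INT 0): INT 0 arrives: push (MAIN, PC=2), enter IRQ0 at PC=0 (depth now 1)
Event 4 (EXEC): [IRQ0] PC=0: INC 4 -> ACC=7
Event 5 (EXEC): [IRQ0] PC=1: IRET -> resume MAIN at PC=2 (depth now 0)
Event 6 (EXEC): [MAIN] PC=2: DEC 1 -> ACC=6
Event 7 (EXEC): [MAIN] PC=3: DEC 5 -> ACC=1
Event 8 (INT 0): INT 0 arrives: push (MAIN, PC=4), enter IRQ0 at PC=0 (depth now 1)
Event 9 (INT 0): INT 0 arrives: push (IRQ0, PC=0), enter IRQ0 at PC=0 (depth now 2)
Event 10 (EXEC): [IRQ0] PC=0: INC 4 -> ACC=5
Event 11 (EXEC): [IRQ0] PC=1: IRET -> resume IRQ0 at PC=0 (depth now 1)
Event 12 (EXEC): [IRQ0] PC=0: INC 4 -> ACC=9
Event 13 (EXEC): [IRQ0] PC=1: IRET -> resume MAIN at PC=4 (depth now 0)
Event 14 (EXEC): [MAIN] PC=4: INC 1 -> ACC=10
Event 15 (EXEC): [MAIN] PC=5: HALT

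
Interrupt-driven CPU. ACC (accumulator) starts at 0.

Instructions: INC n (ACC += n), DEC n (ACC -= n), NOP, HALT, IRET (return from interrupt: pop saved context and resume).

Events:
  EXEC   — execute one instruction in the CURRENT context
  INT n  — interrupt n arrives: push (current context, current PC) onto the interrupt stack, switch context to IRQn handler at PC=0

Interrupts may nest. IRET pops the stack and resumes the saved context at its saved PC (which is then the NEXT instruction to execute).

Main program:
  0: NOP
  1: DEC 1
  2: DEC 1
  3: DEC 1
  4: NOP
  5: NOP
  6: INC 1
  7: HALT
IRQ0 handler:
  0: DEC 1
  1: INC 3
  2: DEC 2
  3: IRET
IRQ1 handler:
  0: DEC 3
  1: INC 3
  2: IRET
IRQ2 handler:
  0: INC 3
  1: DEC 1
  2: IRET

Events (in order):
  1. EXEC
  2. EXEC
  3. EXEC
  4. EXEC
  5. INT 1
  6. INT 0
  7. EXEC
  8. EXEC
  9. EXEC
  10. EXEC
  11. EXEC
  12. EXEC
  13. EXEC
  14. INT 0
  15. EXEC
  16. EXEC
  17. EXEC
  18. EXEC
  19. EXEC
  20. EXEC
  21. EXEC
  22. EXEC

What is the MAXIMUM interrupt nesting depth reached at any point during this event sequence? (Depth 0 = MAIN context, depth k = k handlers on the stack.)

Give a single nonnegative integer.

Event 1 (EXEC): [MAIN] PC=0: NOP [depth=0]
Event 2 (EXEC): [MAIN] PC=1: DEC 1 -> ACC=-1 [depth=0]
Event 3 (EXEC): [MAIN] PC=2: DEC 1 -> ACC=-2 [depth=0]
Event 4 (EXEC): [MAIN] PC=3: DEC 1 -> ACC=-3 [depth=0]
Event 5 (INT 1): INT 1 arrives: push (MAIN, PC=4), enter IRQ1 at PC=0 (depth now 1) [depth=1]
Event 6 (INT 0): INT 0 arrives: push (IRQ1, PC=0), enter IRQ0 at PC=0 (depth now 2) [depth=2]
Event 7 (EXEC): [IRQ0] PC=0: DEC 1 -> ACC=-4 [depth=2]
Event 8 (EXEC): [IRQ0] PC=1: INC 3 -> ACC=-1 [depth=2]
Event 9 (EXEC): [IRQ0] PC=2: DEC 2 -> ACC=-3 [depth=2]
Event 10 (EXEC): [IRQ0] PC=3: IRET -> resume IRQ1 at PC=0 (depth now 1) [depth=1]
Event 11 (EXEC): [IRQ1] PC=0: DEC 3 -> ACC=-6 [depth=1]
Event 12 (EXEC): [IRQ1] PC=1: INC 3 -> ACC=-3 [depth=1]
Event 13 (EXEC): [IRQ1] PC=2: IRET -> resume MAIN at PC=4 (depth now 0) [depth=0]
Event 14 (INT 0): INT 0 arrives: push (MAIN, PC=4), enter IRQ0 at PC=0 (depth now 1) [depth=1]
Event 15 (EXEC): [IRQ0] PC=0: DEC 1 -> ACC=-4 [depth=1]
Event 16 (EXEC): [IRQ0] PC=1: INC 3 -> ACC=-1 [depth=1]
Event 17 (EXEC): [IRQ0] PC=2: DEC 2 -> ACC=-3 [depth=1]
Event 18 (EXEC): [IRQ0] PC=3: IRET -> resume MAIN at PC=4 (depth now 0) [depth=0]
Event 19 (EXEC): [MAIN] PC=4: NOP [depth=0]
Event 20 (EXEC): [MAIN] PC=5: NOP [depth=0]
Event 21 (EXEC): [MAIN] PC=6: INC 1 -> ACC=-2 [depth=0]
Event 22 (EXEC): [MAIN] PC=7: HALT [depth=0]
Max depth observed: 2

Answer: 2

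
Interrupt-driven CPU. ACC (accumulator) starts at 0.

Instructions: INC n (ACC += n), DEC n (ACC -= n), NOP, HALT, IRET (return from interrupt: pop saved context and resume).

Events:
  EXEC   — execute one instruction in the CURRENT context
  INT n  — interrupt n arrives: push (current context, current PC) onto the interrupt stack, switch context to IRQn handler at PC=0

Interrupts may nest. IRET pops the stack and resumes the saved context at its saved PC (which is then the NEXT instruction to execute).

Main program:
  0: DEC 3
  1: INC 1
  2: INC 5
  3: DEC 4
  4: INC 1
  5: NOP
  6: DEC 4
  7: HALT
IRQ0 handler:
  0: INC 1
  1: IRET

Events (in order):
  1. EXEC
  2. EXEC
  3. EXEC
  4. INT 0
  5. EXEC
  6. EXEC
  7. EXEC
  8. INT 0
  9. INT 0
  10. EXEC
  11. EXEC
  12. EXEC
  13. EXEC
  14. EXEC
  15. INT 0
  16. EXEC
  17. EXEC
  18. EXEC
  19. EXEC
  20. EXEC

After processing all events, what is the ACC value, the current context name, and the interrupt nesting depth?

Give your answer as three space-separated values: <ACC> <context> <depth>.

Answer: 0 MAIN 0

Derivation:
Event 1 (EXEC): [MAIN] PC=0: DEC 3 -> ACC=-3
Event 2 (EXEC): [MAIN] PC=1: INC 1 -> ACC=-2
Event 3 (EXEC): [MAIN] PC=2: INC 5 -> ACC=3
Event 4 (INT 0): INT 0 arrives: push (MAIN, PC=3), enter IRQ0 at PC=0 (depth now 1)
Event 5 (EXEC): [IRQ0] PC=0: INC 1 -> ACC=4
Event 6 (EXEC): [IRQ0] PC=1: IRET -> resume MAIN at PC=3 (depth now 0)
Event 7 (EXEC): [MAIN] PC=3: DEC 4 -> ACC=0
Event 8 (INT 0): INT 0 arrives: push (MAIN, PC=4), enter IRQ0 at PC=0 (depth now 1)
Event 9 (INT 0): INT 0 arrives: push (IRQ0, PC=0), enter IRQ0 at PC=0 (depth now 2)
Event 10 (EXEC): [IRQ0] PC=0: INC 1 -> ACC=1
Event 11 (EXEC): [IRQ0] PC=1: IRET -> resume IRQ0 at PC=0 (depth now 1)
Event 12 (EXEC): [IRQ0] PC=0: INC 1 -> ACC=2
Event 13 (EXEC): [IRQ0] PC=1: IRET -> resume MAIN at PC=4 (depth now 0)
Event 14 (EXEC): [MAIN] PC=4: INC 1 -> ACC=3
Event 15 (INT 0): INT 0 arrives: push (MAIN, PC=5), enter IRQ0 at PC=0 (depth now 1)
Event 16 (EXEC): [IRQ0] PC=0: INC 1 -> ACC=4
Event 17 (EXEC): [IRQ0] PC=1: IRET -> resume MAIN at PC=5 (depth now 0)
Event 18 (EXEC): [MAIN] PC=5: NOP
Event 19 (EXEC): [MAIN] PC=6: DEC 4 -> ACC=0
Event 20 (EXEC): [MAIN] PC=7: HALT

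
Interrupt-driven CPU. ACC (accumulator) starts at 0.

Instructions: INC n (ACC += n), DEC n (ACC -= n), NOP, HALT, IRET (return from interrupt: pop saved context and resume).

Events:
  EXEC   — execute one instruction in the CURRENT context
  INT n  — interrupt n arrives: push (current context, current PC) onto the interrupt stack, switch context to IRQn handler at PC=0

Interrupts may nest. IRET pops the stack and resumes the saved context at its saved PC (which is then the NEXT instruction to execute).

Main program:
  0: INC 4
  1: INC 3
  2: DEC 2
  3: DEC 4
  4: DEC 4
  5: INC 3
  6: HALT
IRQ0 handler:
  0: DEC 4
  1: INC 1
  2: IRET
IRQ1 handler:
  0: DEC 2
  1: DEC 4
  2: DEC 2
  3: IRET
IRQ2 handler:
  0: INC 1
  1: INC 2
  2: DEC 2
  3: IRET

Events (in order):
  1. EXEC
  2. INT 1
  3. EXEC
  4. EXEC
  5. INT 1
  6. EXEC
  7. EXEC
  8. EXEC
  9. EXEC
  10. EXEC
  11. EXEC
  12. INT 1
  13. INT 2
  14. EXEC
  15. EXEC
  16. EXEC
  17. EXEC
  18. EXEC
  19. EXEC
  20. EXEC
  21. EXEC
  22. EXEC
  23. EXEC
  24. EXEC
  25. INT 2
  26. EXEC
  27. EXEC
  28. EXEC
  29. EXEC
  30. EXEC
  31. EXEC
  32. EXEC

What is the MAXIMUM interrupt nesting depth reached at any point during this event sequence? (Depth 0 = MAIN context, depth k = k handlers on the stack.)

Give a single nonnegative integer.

Event 1 (EXEC): [MAIN] PC=0: INC 4 -> ACC=4 [depth=0]
Event 2 (INT 1): INT 1 arrives: push (MAIN, PC=1), enter IRQ1 at PC=0 (depth now 1) [depth=1]
Event 3 (EXEC): [IRQ1] PC=0: DEC 2 -> ACC=2 [depth=1]
Event 4 (EXEC): [IRQ1] PC=1: DEC 4 -> ACC=-2 [depth=1]
Event 5 (INT 1): INT 1 arrives: push (IRQ1, PC=2), enter IRQ1 at PC=0 (depth now 2) [depth=2]
Event 6 (EXEC): [IRQ1] PC=0: DEC 2 -> ACC=-4 [depth=2]
Event 7 (EXEC): [IRQ1] PC=1: DEC 4 -> ACC=-8 [depth=2]
Event 8 (EXEC): [IRQ1] PC=2: DEC 2 -> ACC=-10 [depth=2]
Event 9 (EXEC): [IRQ1] PC=3: IRET -> resume IRQ1 at PC=2 (depth now 1) [depth=1]
Event 10 (EXEC): [IRQ1] PC=2: DEC 2 -> ACC=-12 [depth=1]
Event 11 (EXEC): [IRQ1] PC=3: IRET -> resume MAIN at PC=1 (depth now 0) [depth=0]
Event 12 (INT 1): INT 1 arrives: push (MAIN, PC=1), enter IRQ1 at PC=0 (depth now 1) [depth=1]
Event 13 (INT 2): INT 2 arrives: push (IRQ1, PC=0), enter IRQ2 at PC=0 (depth now 2) [depth=2]
Event 14 (EXEC): [IRQ2] PC=0: INC 1 -> ACC=-11 [depth=2]
Event 15 (EXEC): [IRQ2] PC=1: INC 2 -> ACC=-9 [depth=2]
Event 16 (EXEC): [IRQ2] PC=2: DEC 2 -> ACC=-11 [depth=2]
Event 17 (EXEC): [IRQ2] PC=3: IRET -> resume IRQ1 at PC=0 (depth now 1) [depth=1]
Event 18 (EXEC): [IRQ1] PC=0: DEC 2 -> ACC=-13 [depth=1]
Event 19 (EXEC): [IRQ1] PC=1: DEC 4 -> ACC=-17 [depth=1]
Event 20 (EXEC): [IRQ1] PC=2: DEC 2 -> ACC=-19 [depth=1]
Event 21 (EXEC): [IRQ1] PC=3: IRET -> resume MAIN at PC=1 (depth now 0) [depth=0]
Event 22 (EXEC): [MAIN] PC=1: INC 3 -> ACC=-16 [depth=0]
Event 23 (EXEC): [MAIN] PC=2: DEC 2 -> ACC=-18 [depth=0]
Event 24 (EXEC): [MAIN] PC=3: DEC 4 -> ACC=-22 [depth=0]
Event 25 (INT 2): INT 2 arrives: push (MAIN, PC=4), enter IRQ2 at PC=0 (depth now 1) [depth=1]
Event 26 (EXEC): [IRQ2] PC=0: INC 1 -> ACC=-21 [depth=1]
Event 27 (EXEC): [IRQ2] PC=1: INC 2 -> ACC=-19 [depth=1]
Event 28 (EXEC): [IRQ2] PC=2: DEC 2 -> ACC=-21 [depth=1]
Event 29 (EXEC): [IRQ2] PC=3: IRET -> resume MAIN at PC=4 (depth now 0) [depth=0]
Event 30 (EXEC): [MAIN] PC=4: DEC 4 -> ACC=-25 [depth=0]
Event 31 (EXEC): [MAIN] PC=5: INC 3 -> ACC=-22 [depth=0]
Event 32 (EXEC): [MAIN] PC=6: HALT [depth=0]
Max depth observed: 2

Answer: 2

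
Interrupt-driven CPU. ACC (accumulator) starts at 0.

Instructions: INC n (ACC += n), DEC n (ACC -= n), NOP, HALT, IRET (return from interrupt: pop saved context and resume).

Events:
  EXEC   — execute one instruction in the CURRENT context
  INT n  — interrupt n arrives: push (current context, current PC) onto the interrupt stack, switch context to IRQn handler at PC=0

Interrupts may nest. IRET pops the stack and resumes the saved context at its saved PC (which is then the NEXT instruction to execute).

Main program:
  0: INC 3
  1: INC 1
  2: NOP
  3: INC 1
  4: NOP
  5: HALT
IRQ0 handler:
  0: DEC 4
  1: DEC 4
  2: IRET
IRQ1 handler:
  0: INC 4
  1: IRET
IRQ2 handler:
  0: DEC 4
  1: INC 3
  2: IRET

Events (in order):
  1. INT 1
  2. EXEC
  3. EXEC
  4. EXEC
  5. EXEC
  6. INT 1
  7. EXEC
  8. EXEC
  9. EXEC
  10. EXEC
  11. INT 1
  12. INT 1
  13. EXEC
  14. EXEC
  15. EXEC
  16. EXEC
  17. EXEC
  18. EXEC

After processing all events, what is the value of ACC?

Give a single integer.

Event 1 (INT 1): INT 1 arrives: push (MAIN, PC=0), enter IRQ1 at PC=0 (depth now 1)
Event 2 (EXEC): [IRQ1] PC=0: INC 4 -> ACC=4
Event 3 (EXEC): [IRQ1] PC=1: IRET -> resume MAIN at PC=0 (depth now 0)
Event 4 (EXEC): [MAIN] PC=0: INC 3 -> ACC=7
Event 5 (EXEC): [MAIN] PC=1: INC 1 -> ACC=8
Event 6 (INT 1): INT 1 arrives: push (MAIN, PC=2), enter IRQ1 at PC=0 (depth now 1)
Event 7 (EXEC): [IRQ1] PC=0: INC 4 -> ACC=12
Event 8 (EXEC): [IRQ1] PC=1: IRET -> resume MAIN at PC=2 (depth now 0)
Event 9 (EXEC): [MAIN] PC=2: NOP
Event 10 (EXEC): [MAIN] PC=3: INC 1 -> ACC=13
Event 11 (INT 1): INT 1 arrives: push (MAIN, PC=4), enter IRQ1 at PC=0 (depth now 1)
Event 12 (INT 1): INT 1 arrives: push (IRQ1, PC=0), enter IRQ1 at PC=0 (depth now 2)
Event 13 (EXEC): [IRQ1] PC=0: INC 4 -> ACC=17
Event 14 (EXEC): [IRQ1] PC=1: IRET -> resume IRQ1 at PC=0 (depth now 1)
Event 15 (EXEC): [IRQ1] PC=0: INC 4 -> ACC=21
Event 16 (EXEC): [IRQ1] PC=1: IRET -> resume MAIN at PC=4 (depth now 0)
Event 17 (EXEC): [MAIN] PC=4: NOP
Event 18 (EXEC): [MAIN] PC=5: HALT

Answer: 21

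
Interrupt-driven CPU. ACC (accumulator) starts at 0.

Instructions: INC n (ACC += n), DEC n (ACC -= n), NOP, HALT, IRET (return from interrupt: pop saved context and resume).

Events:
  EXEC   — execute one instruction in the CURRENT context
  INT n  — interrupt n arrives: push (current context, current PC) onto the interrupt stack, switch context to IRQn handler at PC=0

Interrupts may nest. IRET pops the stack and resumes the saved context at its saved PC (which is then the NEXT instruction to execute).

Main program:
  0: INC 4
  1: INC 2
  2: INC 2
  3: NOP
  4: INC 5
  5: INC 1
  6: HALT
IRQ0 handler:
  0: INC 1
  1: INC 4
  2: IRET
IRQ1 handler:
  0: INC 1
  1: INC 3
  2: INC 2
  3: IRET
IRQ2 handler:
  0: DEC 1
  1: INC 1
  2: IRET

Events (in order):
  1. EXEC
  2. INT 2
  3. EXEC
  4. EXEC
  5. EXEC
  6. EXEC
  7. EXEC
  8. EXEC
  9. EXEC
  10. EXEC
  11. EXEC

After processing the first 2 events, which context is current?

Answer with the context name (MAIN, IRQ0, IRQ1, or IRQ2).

Answer: IRQ2

Derivation:
Event 1 (EXEC): [MAIN] PC=0: INC 4 -> ACC=4
Event 2 (INT 2): INT 2 arrives: push (MAIN, PC=1), enter IRQ2 at PC=0 (depth now 1)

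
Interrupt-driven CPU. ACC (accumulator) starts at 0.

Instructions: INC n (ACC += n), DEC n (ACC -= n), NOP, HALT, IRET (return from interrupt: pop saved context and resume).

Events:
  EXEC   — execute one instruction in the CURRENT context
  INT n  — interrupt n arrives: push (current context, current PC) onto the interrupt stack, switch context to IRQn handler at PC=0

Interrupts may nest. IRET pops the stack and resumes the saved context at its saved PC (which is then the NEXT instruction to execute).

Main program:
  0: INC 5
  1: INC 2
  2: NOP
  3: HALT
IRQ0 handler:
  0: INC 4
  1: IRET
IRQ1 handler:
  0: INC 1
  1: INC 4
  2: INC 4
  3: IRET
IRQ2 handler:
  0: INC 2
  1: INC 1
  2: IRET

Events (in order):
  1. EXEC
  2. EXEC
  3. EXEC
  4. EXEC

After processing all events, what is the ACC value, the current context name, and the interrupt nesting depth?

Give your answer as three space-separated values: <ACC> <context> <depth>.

Event 1 (EXEC): [MAIN] PC=0: INC 5 -> ACC=5
Event 2 (EXEC): [MAIN] PC=1: INC 2 -> ACC=7
Event 3 (EXEC): [MAIN] PC=2: NOP
Event 4 (EXEC): [MAIN] PC=3: HALT

Answer: 7 MAIN 0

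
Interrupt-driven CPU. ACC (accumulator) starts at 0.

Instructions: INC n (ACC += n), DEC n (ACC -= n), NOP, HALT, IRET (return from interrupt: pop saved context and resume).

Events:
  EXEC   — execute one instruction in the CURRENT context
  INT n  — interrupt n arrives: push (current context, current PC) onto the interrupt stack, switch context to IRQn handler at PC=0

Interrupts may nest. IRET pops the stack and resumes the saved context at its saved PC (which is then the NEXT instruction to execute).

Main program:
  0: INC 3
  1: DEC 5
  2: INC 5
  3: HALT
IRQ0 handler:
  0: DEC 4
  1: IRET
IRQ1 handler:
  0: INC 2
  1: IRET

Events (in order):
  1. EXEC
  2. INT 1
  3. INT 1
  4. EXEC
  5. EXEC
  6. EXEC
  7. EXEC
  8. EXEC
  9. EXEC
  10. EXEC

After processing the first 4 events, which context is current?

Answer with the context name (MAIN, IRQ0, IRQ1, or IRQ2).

Answer: IRQ1

Derivation:
Event 1 (EXEC): [MAIN] PC=0: INC 3 -> ACC=3
Event 2 (INT 1): INT 1 arrives: push (MAIN, PC=1), enter IRQ1 at PC=0 (depth now 1)
Event 3 (INT 1): INT 1 arrives: push (IRQ1, PC=0), enter IRQ1 at PC=0 (depth now 2)
Event 4 (EXEC): [IRQ1] PC=0: INC 2 -> ACC=5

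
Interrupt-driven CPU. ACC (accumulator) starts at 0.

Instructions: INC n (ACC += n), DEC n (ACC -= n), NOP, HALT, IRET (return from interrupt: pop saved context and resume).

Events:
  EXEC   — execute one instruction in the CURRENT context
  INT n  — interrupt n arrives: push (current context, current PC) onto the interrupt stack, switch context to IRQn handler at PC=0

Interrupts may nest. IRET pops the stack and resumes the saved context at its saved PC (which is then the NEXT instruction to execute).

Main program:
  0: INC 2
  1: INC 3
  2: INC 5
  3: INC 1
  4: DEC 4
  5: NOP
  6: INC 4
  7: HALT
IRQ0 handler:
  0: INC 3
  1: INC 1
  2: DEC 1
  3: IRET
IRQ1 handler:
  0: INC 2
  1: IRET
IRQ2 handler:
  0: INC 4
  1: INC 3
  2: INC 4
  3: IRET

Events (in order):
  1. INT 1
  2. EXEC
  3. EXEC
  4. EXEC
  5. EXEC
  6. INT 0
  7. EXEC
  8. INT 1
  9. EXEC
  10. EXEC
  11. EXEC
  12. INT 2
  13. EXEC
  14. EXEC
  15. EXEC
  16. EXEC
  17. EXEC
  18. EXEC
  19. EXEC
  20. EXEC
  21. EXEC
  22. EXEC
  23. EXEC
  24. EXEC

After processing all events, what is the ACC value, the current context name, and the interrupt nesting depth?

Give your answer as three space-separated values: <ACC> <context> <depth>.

Event 1 (INT 1): INT 1 arrives: push (MAIN, PC=0), enter IRQ1 at PC=0 (depth now 1)
Event 2 (EXEC): [IRQ1] PC=0: INC 2 -> ACC=2
Event 3 (EXEC): [IRQ1] PC=1: IRET -> resume MAIN at PC=0 (depth now 0)
Event 4 (EXEC): [MAIN] PC=0: INC 2 -> ACC=4
Event 5 (EXEC): [MAIN] PC=1: INC 3 -> ACC=7
Event 6 (INT 0): INT 0 arrives: push (MAIN, PC=2), enter IRQ0 at PC=0 (depth now 1)
Event 7 (EXEC): [IRQ0] PC=0: INC 3 -> ACC=10
Event 8 (INT 1): INT 1 arrives: push (IRQ0, PC=1), enter IRQ1 at PC=0 (depth now 2)
Event 9 (EXEC): [IRQ1] PC=0: INC 2 -> ACC=12
Event 10 (EXEC): [IRQ1] PC=1: IRET -> resume IRQ0 at PC=1 (depth now 1)
Event 11 (EXEC): [IRQ0] PC=1: INC 1 -> ACC=13
Event 12 (INT 2): INT 2 arrives: push (IRQ0, PC=2), enter IRQ2 at PC=0 (depth now 2)
Event 13 (EXEC): [IRQ2] PC=0: INC 4 -> ACC=17
Event 14 (EXEC): [IRQ2] PC=1: INC 3 -> ACC=20
Event 15 (EXEC): [IRQ2] PC=2: INC 4 -> ACC=24
Event 16 (EXEC): [IRQ2] PC=3: IRET -> resume IRQ0 at PC=2 (depth now 1)
Event 17 (EXEC): [IRQ0] PC=2: DEC 1 -> ACC=23
Event 18 (EXEC): [IRQ0] PC=3: IRET -> resume MAIN at PC=2 (depth now 0)
Event 19 (EXEC): [MAIN] PC=2: INC 5 -> ACC=28
Event 20 (EXEC): [MAIN] PC=3: INC 1 -> ACC=29
Event 21 (EXEC): [MAIN] PC=4: DEC 4 -> ACC=25
Event 22 (EXEC): [MAIN] PC=5: NOP
Event 23 (EXEC): [MAIN] PC=6: INC 4 -> ACC=29
Event 24 (EXEC): [MAIN] PC=7: HALT

Answer: 29 MAIN 0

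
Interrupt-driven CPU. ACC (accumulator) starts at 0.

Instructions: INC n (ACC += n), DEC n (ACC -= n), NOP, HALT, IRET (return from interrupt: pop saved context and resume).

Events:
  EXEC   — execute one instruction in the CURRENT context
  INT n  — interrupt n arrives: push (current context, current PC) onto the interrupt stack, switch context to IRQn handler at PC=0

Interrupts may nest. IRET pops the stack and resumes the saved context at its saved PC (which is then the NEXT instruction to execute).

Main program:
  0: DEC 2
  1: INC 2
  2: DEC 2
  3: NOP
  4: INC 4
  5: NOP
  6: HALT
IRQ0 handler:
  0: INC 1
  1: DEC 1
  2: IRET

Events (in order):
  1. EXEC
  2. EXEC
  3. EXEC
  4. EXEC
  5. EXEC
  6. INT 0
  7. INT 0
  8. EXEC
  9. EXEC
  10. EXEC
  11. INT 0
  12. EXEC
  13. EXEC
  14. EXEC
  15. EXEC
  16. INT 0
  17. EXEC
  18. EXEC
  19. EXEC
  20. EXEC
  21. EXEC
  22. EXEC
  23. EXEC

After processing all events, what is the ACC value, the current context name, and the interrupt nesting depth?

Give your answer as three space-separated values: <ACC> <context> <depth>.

Event 1 (EXEC): [MAIN] PC=0: DEC 2 -> ACC=-2
Event 2 (EXEC): [MAIN] PC=1: INC 2 -> ACC=0
Event 3 (EXEC): [MAIN] PC=2: DEC 2 -> ACC=-2
Event 4 (EXEC): [MAIN] PC=3: NOP
Event 5 (EXEC): [MAIN] PC=4: INC 4 -> ACC=2
Event 6 (INT 0): INT 0 arrives: push (MAIN, PC=5), enter IRQ0 at PC=0 (depth now 1)
Event 7 (INT 0): INT 0 arrives: push (IRQ0, PC=0), enter IRQ0 at PC=0 (depth now 2)
Event 8 (EXEC): [IRQ0] PC=0: INC 1 -> ACC=3
Event 9 (EXEC): [IRQ0] PC=1: DEC 1 -> ACC=2
Event 10 (EXEC): [IRQ0] PC=2: IRET -> resume IRQ0 at PC=0 (depth now 1)
Event 11 (INT 0): INT 0 arrives: push (IRQ0, PC=0), enter IRQ0 at PC=0 (depth now 2)
Event 12 (EXEC): [IRQ0] PC=0: INC 1 -> ACC=3
Event 13 (EXEC): [IRQ0] PC=1: DEC 1 -> ACC=2
Event 14 (EXEC): [IRQ0] PC=2: IRET -> resume IRQ0 at PC=0 (depth now 1)
Event 15 (EXEC): [IRQ0] PC=0: INC 1 -> ACC=3
Event 16 (INT 0): INT 0 arrives: push (IRQ0, PC=1), enter IRQ0 at PC=0 (depth now 2)
Event 17 (EXEC): [IRQ0] PC=0: INC 1 -> ACC=4
Event 18 (EXEC): [IRQ0] PC=1: DEC 1 -> ACC=3
Event 19 (EXEC): [IRQ0] PC=2: IRET -> resume IRQ0 at PC=1 (depth now 1)
Event 20 (EXEC): [IRQ0] PC=1: DEC 1 -> ACC=2
Event 21 (EXEC): [IRQ0] PC=2: IRET -> resume MAIN at PC=5 (depth now 0)
Event 22 (EXEC): [MAIN] PC=5: NOP
Event 23 (EXEC): [MAIN] PC=6: HALT

Answer: 2 MAIN 0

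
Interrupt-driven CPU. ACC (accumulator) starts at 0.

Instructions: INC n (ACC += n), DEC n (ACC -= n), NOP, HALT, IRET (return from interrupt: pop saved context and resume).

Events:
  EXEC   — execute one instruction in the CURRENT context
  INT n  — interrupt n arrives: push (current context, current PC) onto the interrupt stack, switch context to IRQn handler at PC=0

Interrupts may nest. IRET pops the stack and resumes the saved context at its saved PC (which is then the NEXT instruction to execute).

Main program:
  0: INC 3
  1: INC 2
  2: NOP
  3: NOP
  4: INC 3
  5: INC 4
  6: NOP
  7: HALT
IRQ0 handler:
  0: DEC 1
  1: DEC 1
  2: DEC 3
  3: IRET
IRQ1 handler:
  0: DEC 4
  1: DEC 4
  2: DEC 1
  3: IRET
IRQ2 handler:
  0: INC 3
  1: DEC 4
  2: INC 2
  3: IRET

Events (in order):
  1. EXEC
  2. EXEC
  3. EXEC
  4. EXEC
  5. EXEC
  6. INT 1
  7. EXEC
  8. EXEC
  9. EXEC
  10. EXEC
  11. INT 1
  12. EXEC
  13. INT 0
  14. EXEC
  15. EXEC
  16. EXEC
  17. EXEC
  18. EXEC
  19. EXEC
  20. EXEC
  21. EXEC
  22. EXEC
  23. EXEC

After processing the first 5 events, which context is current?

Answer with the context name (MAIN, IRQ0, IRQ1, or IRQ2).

Event 1 (EXEC): [MAIN] PC=0: INC 3 -> ACC=3
Event 2 (EXEC): [MAIN] PC=1: INC 2 -> ACC=5
Event 3 (EXEC): [MAIN] PC=2: NOP
Event 4 (EXEC): [MAIN] PC=3: NOP
Event 5 (EXEC): [MAIN] PC=4: INC 3 -> ACC=8

Answer: MAIN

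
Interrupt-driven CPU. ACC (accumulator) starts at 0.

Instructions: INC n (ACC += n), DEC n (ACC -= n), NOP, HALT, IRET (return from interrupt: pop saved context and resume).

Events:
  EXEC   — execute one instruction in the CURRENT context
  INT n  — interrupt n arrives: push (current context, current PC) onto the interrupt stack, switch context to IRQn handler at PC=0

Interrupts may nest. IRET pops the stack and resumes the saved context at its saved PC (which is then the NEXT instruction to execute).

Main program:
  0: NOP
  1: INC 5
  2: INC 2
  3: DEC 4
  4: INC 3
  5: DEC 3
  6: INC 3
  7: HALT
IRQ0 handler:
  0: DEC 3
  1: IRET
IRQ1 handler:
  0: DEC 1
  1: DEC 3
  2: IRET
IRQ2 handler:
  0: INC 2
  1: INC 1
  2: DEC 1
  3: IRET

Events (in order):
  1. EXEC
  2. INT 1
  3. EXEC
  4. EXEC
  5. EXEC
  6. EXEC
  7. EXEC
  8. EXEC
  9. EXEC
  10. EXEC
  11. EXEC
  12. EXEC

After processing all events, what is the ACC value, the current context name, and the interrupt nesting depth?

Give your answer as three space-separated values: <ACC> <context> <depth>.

Answer: 2 MAIN 0

Derivation:
Event 1 (EXEC): [MAIN] PC=0: NOP
Event 2 (INT 1): INT 1 arrives: push (MAIN, PC=1), enter IRQ1 at PC=0 (depth now 1)
Event 3 (EXEC): [IRQ1] PC=0: DEC 1 -> ACC=-1
Event 4 (EXEC): [IRQ1] PC=1: DEC 3 -> ACC=-4
Event 5 (EXEC): [IRQ1] PC=2: IRET -> resume MAIN at PC=1 (depth now 0)
Event 6 (EXEC): [MAIN] PC=1: INC 5 -> ACC=1
Event 7 (EXEC): [MAIN] PC=2: INC 2 -> ACC=3
Event 8 (EXEC): [MAIN] PC=3: DEC 4 -> ACC=-1
Event 9 (EXEC): [MAIN] PC=4: INC 3 -> ACC=2
Event 10 (EXEC): [MAIN] PC=5: DEC 3 -> ACC=-1
Event 11 (EXEC): [MAIN] PC=6: INC 3 -> ACC=2
Event 12 (EXEC): [MAIN] PC=7: HALT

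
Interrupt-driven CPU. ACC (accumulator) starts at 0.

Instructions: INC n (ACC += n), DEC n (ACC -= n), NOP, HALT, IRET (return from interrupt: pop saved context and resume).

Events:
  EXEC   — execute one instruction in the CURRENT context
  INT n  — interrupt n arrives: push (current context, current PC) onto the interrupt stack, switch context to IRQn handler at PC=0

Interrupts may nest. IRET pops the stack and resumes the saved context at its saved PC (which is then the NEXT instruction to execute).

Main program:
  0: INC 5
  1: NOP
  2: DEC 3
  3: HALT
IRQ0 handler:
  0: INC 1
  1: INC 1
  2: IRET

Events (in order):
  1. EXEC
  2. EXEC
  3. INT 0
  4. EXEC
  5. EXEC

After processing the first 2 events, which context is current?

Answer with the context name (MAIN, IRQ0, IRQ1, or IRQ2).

Answer: MAIN

Derivation:
Event 1 (EXEC): [MAIN] PC=0: INC 5 -> ACC=5
Event 2 (EXEC): [MAIN] PC=1: NOP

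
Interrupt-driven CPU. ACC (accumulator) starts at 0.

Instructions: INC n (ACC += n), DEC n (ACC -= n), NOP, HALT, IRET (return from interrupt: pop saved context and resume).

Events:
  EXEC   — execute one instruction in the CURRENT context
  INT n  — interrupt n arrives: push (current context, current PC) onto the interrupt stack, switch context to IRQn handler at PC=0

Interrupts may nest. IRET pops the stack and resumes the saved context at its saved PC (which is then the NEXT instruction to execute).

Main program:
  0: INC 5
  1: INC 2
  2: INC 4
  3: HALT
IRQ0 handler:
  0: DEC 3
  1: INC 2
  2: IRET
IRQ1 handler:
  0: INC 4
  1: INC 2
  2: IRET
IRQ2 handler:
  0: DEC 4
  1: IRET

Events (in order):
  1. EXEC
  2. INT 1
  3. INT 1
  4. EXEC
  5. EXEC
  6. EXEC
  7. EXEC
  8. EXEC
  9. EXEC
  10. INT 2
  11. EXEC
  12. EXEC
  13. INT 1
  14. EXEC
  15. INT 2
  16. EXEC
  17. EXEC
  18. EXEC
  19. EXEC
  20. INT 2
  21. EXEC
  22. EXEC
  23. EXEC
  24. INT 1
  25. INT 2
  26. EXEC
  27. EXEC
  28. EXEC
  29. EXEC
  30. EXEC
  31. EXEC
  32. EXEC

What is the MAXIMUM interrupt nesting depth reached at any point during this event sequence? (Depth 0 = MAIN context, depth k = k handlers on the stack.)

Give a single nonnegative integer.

Answer: 2

Derivation:
Event 1 (EXEC): [MAIN] PC=0: INC 5 -> ACC=5 [depth=0]
Event 2 (INT 1): INT 1 arrives: push (MAIN, PC=1), enter IRQ1 at PC=0 (depth now 1) [depth=1]
Event 3 (INT 1): INT 1 arrives: push (IRQ1, PC=0), enter IRQ1 at PC=0 (depth now 2) [depth=2]
Event 4 (EXEC): [IRQ1] PC=0: INC 4 -> ACC=9 [depth=2]
Event 5 (EXEC): [IRQ1] PC=1: INC 2 -> ACC=11 [depth=2]
Event 6 (EXEC): [IRQ1] PC=2: IRET -> resume IRQ1 at PC=0 (depth now 1) [depth=1]
Event 7 (EXEC): [IRQ1] PC=0: INC 4 -> ACC=15 [depth=1]
Event 8 (EXEC): [IRQ1] PC=1: INC 2 -> ACC=17 [depth=1]
Event 9 (EXEC): [IRQ1] PC=2: IRET -> resume MAIN at PC=1 (depth now 0) [depth=0]
Event 10 (INT 2): INT 2 arrives: push (MAIN, PC=1), enter IRQ2 at PC=0 (depth now 1) [depth=1]
Event 11 (EXEC): [IRQ2] PC=0: DEC 4 -> ACC=13 [depth=1]
Event 12 (EXEC): [IRQ2] PC=1: IRET -> resume MAIN at PC=1 (depth now 0) [depth=0]
Event 13 (INT 1): INT 1 arrives: push (MAIN, PC=1), enter IRQ1 at PC=0 (depth now 1) [depth=1]
Event 14 (EXEC): [IRQ1] PC=0: INC 4 -> ACC=17 [depth=1]
Event 15 (INT 2): INT 2 arrives: push (IRQ1, PC=1), enter IRQ2 at PC=0 (depth now 2) [depth=2]
Event 16 (EXEC): [IRQ2] PC=0: DEC 4 -> ACC=13 [depth=2]
Event 17 (EXEC): [IRQ2] PC=1: IRET -> resume IRQ1 at PC=1 (depth now 1) [depth=1]
Event 18 (EXEC): [IRQ1] PC=1: INC 2 -> ACC=15 [depth=1]
Event 19 (EXEC): [IRQ1] PC=2: IRET -> resume MAIN at PC=1 (depth now 0) [depth=0]
Event 20 (INT 2): INT 2 arrives: push (MAIN, PC=1), enter IRQ2 at PC=0 (depth now 1) [depth=1]
Event 21 (EXEC): [IRQ2] PC=0: DEC 4 -> ACC=11 [depth=1]
Event 22 (EXEC): [IRQ2] PC=1: IRET -> resume MAIN at PC=1 (depth now 0) [depth=0]
Event 23 (EXEC): [MAIN] PC=1: INC 2 -> ACC=13 [depth=0]
Event 24 (INT 1): INT 1 arrives: push (MAIN, PC=2), enter IRQ1 at PC=0 (depth now 1) [depth=1]
Event 25 (INT 2): INT 2 arrives: push (IRQ1, PC=0), enter IRQ2 at PC=0 (depth now 2) [depth=2]
Event 26 (EXEC): [IRQ2] PC=0: DEC 4 -> ACC=9 [depth=2]
Event 27 (EXEC): [IRQ2] PC=1: IRET -> resume IRQ1 at PC=0 (depth now 1) [depth=1]
Event 28 (EXEC): [IRQ1] PC=0: INC 4 -> ACC=13 [depth=1]
Event 29 (EXEC): [IRQ1] PC=1: INC 2 -> ACC=15 [depth=1]
Event 30 (EXEC): [IRQ1] PC=2: IRET -> resume MAIN at PC=2 (depth now 0) [depth=0]
Event 31 (EXEC): [MAIN] PC=2: INC 4 -> ACC=19 [depth=0]
Event 32 (EXEC): [MAIN] PC=3: HALT [depth=0]
Max depth observed: 2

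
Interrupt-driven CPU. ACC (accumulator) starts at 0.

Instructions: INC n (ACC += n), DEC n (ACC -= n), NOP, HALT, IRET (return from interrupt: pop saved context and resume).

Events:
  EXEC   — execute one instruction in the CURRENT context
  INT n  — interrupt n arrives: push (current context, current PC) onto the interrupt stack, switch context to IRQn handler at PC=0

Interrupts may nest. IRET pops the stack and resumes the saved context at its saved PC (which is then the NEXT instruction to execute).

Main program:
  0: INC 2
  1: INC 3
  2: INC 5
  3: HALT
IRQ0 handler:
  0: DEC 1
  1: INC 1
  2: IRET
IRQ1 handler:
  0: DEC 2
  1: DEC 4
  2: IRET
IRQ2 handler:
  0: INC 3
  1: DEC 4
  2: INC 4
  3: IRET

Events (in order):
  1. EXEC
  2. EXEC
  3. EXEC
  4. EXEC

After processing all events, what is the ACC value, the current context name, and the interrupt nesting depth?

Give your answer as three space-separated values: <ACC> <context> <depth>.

Event 1 (EXEC): [MAIN] PC=0: INC 2 -> ACC=2
Event 2 (EXEC): [MAIN] PC=1: INC 3 -> ACC=5
Event 3 (EXEC): [MAIN] PC=2: INC 5 -> ACC=10
Event 4 (EXEC): [MAIN] PC=3: HALT

Answer: 10 MAIN 0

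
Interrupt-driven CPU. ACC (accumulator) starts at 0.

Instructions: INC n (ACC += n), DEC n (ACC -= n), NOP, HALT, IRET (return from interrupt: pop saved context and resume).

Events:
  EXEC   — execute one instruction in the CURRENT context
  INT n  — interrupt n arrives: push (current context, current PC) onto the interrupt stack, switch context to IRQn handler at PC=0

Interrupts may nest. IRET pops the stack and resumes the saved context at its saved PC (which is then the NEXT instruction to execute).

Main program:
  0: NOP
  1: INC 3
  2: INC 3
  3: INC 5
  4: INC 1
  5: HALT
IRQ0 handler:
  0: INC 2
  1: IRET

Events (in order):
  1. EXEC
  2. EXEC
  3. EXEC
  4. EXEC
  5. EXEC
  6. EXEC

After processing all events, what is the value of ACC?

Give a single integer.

Answer: 12

Derivation:
Event 1 (EXEC): [MAIN] PC=0: NOP
Event 2 (EXEC): [MAIN] PC=1: INC 3 -> ACC=3
Event 3 (EXEC): [MAIN] PC=2: INC 3 -> ACC=6
Event 4 (EXEC): [MAIN] PC=3: INC 5 -> ACC=11
Event 5 (EXEC): [MAIN] PC=4: INC 1 -> ACC=12
Event 6 (EXEC): [MAIN] PC=5: HALT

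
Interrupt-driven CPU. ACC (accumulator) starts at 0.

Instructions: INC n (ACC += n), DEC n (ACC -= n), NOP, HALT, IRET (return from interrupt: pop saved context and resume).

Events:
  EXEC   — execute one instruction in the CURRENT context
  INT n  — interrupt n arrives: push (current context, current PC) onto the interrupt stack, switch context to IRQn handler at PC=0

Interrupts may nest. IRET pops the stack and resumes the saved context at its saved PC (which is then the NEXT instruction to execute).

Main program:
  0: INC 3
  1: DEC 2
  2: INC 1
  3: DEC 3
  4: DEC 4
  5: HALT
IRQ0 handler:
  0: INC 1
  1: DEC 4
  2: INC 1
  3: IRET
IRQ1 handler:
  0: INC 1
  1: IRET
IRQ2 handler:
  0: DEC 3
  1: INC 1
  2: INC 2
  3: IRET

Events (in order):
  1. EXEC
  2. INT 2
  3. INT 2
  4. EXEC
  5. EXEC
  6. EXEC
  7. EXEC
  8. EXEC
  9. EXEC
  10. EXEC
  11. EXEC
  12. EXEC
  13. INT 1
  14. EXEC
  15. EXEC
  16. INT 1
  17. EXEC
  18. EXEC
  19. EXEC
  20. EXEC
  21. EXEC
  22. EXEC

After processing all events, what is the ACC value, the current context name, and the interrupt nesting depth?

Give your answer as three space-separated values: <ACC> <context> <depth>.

Event 1 (EXEC): [MAIN] PC=0: INC 3 -> ACC=3
Event 2 (INT 2): INT 2 arrives: push (MAIN, PC=1), enter IRQ2 at PC=0 (depth now 1)
Event 3 (INT 2): INT 2 arrives: push (IRQ2, PC=0), enter IRQ2 at PC=0 (depth now 2)
Event 4 (EXEC): [IRQ2] PC=0: DEC 3 -> ACC=0
Event 5 (EXEC): [IRQ2] PC=1: INC 1 -> ACC=1
Event 6 (EXEC): [IRQ2] PC=2: INC 2 -> ACC=3
Event 7 (EXEC): [IRQ2] PC=3: IRET -> resume IRQ2 at PC=0 (depth now 1)
Event 8 (EXEC): [IRQ2] PC=0: DEC 3 -> ACC=0
Event 9 (EXEC): [IRQ2] PC=1: INC 1 -> ACC=1
Event 10 (EXEC): [IRQ2] PC=2: INC 2 -> ACC=3
Event 11 (EXEC): [IRQ2] PC=3: IRET -> resume MAIN at PC=1 (depth now 0)
Event 12 (EXEC): [MAIN] PC=1: DEC 2 -> ACC=1
Event 13 (INT 1): INT 1 arrives: push (MAIN, PC=2), enter IRQ1 at PC=0 (depth now 1)
Event 14 (EXEC): [IRQ1] PC=0: INC 1 -> ACC=2
Event 15 (EXEC): [IRQ1] PC=1: IRET -> resume MAIN at PC=2 (depth now 0)
Event 16 (INT 1): INT 1 arrives: push (MAIN, PC=2), enter IRQ1 at PC=0 (depth now 1)
Event 17 (EXEC): [IRQ1] PC=0: INC 1 -> ACC=3
Event 18 (EXEC): [IRQ1] PC=1: IRET -> resume MAIN at PC=2 (depth now 0)
Event 19 (EXEC): [MAIN] PC=2: INC 1 -> ACC=4
Event 20 (EXEC): [MAIN] PC=3: DEC 3 -> ACC=1
Event 21 (EXEC): [MAIN] PC=4: DEC 4 -> ACC=-3
Event 22 (EXEC): [MAIN] PC=5: HALT

Answer: -3 MAIN 0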